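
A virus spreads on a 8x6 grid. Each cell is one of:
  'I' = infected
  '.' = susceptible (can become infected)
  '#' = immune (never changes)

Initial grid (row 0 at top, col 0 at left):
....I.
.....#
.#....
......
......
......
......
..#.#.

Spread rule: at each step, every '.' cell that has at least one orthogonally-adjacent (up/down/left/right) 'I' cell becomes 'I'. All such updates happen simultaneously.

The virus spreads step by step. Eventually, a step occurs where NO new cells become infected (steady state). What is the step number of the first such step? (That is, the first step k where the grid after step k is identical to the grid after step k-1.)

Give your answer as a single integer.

Answer: 12

Derivation:
Step 0 (initial): 1 infected
Step 1: +3 new -> 4 infected
Step 2: +3 new -> 7 infected
Step 3: +5 new -> 12 infected
Step 4: +6 new -> 18 infected
Step 5: +5 new -> 23 infected
Step 6: +6 new -> 29 infected
Step 7: +5 new -> 34 infected
Step 8: +5 new -> 39 infected
Step 9: +2 new -> 41 infected
Step 10: +2 new -> 43 infected
Step 11: +1 new -> 44 infected
Step 12: +0 new -> 44 infected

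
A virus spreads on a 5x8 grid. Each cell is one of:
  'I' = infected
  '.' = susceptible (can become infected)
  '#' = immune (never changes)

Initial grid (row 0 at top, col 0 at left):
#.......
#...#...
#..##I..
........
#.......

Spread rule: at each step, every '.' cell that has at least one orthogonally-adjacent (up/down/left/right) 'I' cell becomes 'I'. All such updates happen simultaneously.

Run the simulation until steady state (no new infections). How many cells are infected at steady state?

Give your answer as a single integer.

Step 0 (initial): 1 infected
Step 1: +3 new -> 4 infected
Step 2: +6 new -> 10 infected
Step 3: +7 new -> 17 infected
Step 4: +5 new -> 22 infected
Step 5: +5 new -> 27 infected
Step 6: +5 new -> 32 infected
Step 7: +1 new -> 33 infected
Step 8: +0 new -> 33 infected

Answer: 33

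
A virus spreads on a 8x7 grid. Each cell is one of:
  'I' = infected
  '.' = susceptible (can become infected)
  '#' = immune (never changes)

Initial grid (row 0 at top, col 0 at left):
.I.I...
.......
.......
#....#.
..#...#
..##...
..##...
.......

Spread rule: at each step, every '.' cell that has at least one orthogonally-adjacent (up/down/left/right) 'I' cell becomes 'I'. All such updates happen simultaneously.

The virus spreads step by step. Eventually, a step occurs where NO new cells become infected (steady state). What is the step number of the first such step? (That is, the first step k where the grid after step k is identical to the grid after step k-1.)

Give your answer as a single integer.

Step 0 (initial): 2 infected
Step 1: +5 new -> 7 infected
Step 2: +6 new -> 13 infected
Step 3: +7 new -> 20 infected
Step 4: +6 new -> 26 infected
Step 5: +4 new -> 30 infected
Step 6: +5 new -> 35 infected
Step 7: +4 new -> 39 infected
Step 8: +5 new -> 44 infected
Step 9: +3 new -> 47 infected
Step 10: +1 new -> 48 infected
Step 11: +0 new -> 48 infected

Answer: 11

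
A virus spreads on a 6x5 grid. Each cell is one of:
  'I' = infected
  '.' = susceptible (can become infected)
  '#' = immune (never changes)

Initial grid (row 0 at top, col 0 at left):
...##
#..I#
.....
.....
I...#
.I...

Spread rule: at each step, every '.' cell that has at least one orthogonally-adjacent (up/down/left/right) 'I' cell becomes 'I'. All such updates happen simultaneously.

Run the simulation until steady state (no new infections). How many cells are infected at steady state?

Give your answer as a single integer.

Answer: 25

Derivation:
Step 0 (initial): 3 infected
Step 1: +6 new -> 9 infected
Step 2: +9 new -> 18 infected
Step 3: +6 new -> 24 infected
Step 4: +1 new -> 25 infected
Step 5: +0 new -> 25 infected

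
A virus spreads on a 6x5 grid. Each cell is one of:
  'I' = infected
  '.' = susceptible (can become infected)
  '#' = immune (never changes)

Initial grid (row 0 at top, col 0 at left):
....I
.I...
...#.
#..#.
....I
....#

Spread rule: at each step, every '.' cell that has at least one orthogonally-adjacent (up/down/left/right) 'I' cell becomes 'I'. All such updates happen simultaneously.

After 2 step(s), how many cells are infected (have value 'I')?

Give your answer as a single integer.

Answer: 20

Derivation:
Step 0 (initial): 3 infected
Step 1: +8 new -> 11 infected
Step 2: +9 new -> 20 infected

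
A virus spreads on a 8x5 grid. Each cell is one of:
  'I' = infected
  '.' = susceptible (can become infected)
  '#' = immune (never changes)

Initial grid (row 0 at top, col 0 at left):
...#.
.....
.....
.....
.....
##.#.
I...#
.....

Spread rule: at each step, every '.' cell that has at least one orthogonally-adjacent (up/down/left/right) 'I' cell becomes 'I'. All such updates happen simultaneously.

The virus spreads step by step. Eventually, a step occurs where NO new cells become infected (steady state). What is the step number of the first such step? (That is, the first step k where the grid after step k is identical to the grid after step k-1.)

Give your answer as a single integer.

Answer: 11

Derivation:
Step 0 (initial): 1 infected
Step 1: +2 new -> 3 infected
Step 2: +2 new -> 5 infected
Step 3: +3 new -> 8 infected
Step 4: +2 new -> 10 infected
Step 5: +4 new -> 14 infected
Step 6: +5 new -> 19 infected
Step 7: +6 new -> 25 infected
Step 8: +5 new -> 30 infected
Step 9: +3 new -> 33 infected
Step 10: +2 new -> 35 infected
Step 11: +0 new -> 35 infected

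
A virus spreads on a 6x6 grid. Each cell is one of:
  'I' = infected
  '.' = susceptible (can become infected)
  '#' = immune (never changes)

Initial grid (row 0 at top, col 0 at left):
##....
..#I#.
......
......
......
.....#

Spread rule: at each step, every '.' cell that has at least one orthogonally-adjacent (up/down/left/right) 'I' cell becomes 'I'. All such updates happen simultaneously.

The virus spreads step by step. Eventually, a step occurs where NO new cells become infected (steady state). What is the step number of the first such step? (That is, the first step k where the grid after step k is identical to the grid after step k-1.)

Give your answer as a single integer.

Step 0 (initial): 1 infected
Step 1: +2 new -> 3 infected
Step 2: +5 new -> 8 infected
Step 3: +6 new -> 14 infected
Step 4: +8 new -> 22 infected
Step 5: +6 new -> 28 infected
Step 6: +2 new -> 30 infected
Step 7: +1 new -> 31 infected
Step 8: +0 new -> 31 infected

Answer: 8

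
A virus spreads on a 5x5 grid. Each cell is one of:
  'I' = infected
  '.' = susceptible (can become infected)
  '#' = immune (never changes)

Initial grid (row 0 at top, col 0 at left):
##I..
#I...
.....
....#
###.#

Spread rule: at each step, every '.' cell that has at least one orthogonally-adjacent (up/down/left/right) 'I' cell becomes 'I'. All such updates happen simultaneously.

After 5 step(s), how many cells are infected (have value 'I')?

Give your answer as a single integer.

Step 0 (initial): 2 infected
Step 1: +3 new -> 5 infected
Step 2: +5 new -> 10 infected
Step 3: +4 new -> 14 infected
Step 4: +2 new -> 16 infected
Step 5: +1 new -> 17 infected

Answer: 17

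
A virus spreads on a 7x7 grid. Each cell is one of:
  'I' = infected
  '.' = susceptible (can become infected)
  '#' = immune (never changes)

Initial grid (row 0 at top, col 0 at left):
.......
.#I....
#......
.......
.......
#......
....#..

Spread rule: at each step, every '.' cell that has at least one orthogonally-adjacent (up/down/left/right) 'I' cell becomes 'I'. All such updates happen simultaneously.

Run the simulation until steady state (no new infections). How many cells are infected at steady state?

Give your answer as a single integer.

Answer: 45

Derivation:
Step 0 (initial): 1 infected
Step 1: +3 new -> 4 infected
Step 2: +6 new -> 10 infected
Step 3: +7 new -> 17 infected
Step 4: +9 new -> 26 infected
Step 5: +8 new -> 34 infected
Step 6: +5 new -> 39 infected
Step 7: +3 new -> 42 infected
Step 8: +2 new -> 44 infected
Step 9: +1 new -> 45 infected
Step 10: +0 new -> 45 infected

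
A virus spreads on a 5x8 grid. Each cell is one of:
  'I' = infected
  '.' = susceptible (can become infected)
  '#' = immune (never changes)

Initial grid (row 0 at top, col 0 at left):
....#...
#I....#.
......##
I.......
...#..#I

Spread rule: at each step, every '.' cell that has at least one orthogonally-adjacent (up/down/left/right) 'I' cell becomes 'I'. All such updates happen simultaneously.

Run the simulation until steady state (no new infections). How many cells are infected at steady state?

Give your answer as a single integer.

Step 0 (initial): 3 infected
Step 1: +7 new -> 10 infected
Step 2: +7 new -> 17 infected
Step 3: +6 new -> 23 infected
Step 4: +5 new -> 28 infected
Step 5: +2 new -> 30 infected
Step 6: +1 new -> 31 infected
Step 7: +1 new -> 32 infected
Step 8: +1 new -> 33 infected
Step 9: +0 new -> 33 infected

Answer: 33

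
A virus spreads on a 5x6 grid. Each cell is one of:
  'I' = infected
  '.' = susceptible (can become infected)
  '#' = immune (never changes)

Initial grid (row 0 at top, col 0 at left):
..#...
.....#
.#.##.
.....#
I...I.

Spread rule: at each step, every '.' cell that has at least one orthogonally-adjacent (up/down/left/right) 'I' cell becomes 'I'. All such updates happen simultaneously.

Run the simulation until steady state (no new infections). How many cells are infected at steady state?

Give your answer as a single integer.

Answer: 23

Derivation:
Step 0 (initial): 2 infected
Step 1: +5 new -> 7 infected
Step 2: +4 new -> 11 infected
Step 3: +2 new -> 13 infected
Step 4: +3 new -> 16 infected
Step 5: +2 new -> 18 infected
Step 6: +1 new -> 19 infected
Step 7: +2 new -> 21 infected
Step 8: +1 new -> 22 infected
Step 9: +1 new -> 23 infected
Step 10: +0 new -> 23 infected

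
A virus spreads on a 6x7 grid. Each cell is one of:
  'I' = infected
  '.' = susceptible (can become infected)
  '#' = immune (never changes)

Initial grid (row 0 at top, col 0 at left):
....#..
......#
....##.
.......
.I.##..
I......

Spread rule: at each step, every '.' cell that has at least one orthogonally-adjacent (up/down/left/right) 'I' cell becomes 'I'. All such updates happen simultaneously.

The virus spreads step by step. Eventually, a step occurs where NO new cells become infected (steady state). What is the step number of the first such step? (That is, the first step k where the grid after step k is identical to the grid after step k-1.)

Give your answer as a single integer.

Answer: 10

Derivation:
Step 0 (initial): 2 infected
Step 1: +4 new -> 6 infected
Step 2: +4 new -> 10 infected
Step 3: +5 new -> 15 infected
Step 4: +6 new -> 21 infected
Step 5: +5 new -> 26 infected
Step 6: +5 new -> 31 infected
Step 7: +3 new -> 34 infected
Step 8: +1 new -> 35 infected
Step 9: +1 new -> 36 infected
Step 10: +0 new -> 36 infected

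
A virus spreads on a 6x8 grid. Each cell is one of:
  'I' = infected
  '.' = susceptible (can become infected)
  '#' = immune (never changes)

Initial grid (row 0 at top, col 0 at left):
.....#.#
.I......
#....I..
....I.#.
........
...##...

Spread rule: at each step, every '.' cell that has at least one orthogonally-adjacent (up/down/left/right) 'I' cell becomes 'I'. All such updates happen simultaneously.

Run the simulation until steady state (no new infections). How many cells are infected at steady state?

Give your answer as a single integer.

Step 0 (initial): 3 infected
Step 1: +10 new -> 13 infected
Step 2: +12 new -> 25 infected
Step 3: +10 new -> 35 infected
Step 4: +5 new -> 40 infected
Step 5: +2 new -> 42 infected
Step 6: +0 new -> 42 infected

Answer: 42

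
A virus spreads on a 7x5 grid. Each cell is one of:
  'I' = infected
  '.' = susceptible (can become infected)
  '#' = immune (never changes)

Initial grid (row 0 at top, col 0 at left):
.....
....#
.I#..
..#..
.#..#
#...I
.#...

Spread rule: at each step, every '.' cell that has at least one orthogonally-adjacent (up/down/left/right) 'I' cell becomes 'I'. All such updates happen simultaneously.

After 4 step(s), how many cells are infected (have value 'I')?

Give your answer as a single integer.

Step 0 (initial): 2 infected
Step 1: +5 new -> 7 infected
Step 2: +7 new -> 14 infected
Step 3: +8 new -> 22 infected
Step 4: +3 new -> 25 infected

Answer: 25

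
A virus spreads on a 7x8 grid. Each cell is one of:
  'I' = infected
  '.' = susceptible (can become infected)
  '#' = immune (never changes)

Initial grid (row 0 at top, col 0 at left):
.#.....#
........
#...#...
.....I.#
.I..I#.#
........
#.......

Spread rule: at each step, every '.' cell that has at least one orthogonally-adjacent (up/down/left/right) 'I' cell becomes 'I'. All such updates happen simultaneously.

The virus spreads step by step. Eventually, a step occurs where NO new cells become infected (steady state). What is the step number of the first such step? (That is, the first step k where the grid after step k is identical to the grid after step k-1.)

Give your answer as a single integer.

Answer: 6

Derivation:
Step 0 (initial): 3 infected
Step 1: +9 new -> 12 infected
Step 2: +13 new -> 25 infected
Step 3: +11 new -> 36 infected
Step 4: +8 new -> 44 infected
Step 5: +4 new -> 48 infected
Step 6: +0 new -> 48 infected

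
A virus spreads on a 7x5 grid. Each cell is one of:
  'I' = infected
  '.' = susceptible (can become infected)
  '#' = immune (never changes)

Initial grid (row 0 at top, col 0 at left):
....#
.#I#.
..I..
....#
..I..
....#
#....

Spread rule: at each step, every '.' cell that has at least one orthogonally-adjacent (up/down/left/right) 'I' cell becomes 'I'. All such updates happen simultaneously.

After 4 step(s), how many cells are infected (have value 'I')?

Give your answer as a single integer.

Answer: 29

Derivation:
Step 0 (initial): 3 infected
Step 1: +7 new -> 10 infected
Step 2: +11 new -> 21 infected
Step 3: +7 new -> 28 infected
Step 4: +1 new -> 29 infected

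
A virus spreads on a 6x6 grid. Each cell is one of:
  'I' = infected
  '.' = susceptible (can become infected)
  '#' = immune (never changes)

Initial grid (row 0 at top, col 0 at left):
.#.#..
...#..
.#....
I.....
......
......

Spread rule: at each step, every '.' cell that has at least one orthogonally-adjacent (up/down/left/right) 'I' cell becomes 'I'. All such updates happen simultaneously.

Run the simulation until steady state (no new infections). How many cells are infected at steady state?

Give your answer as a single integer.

Answer: 32

Derivation:
Step 0 (initial): 1 infected
Step 1: +3 new -> 4 infected
Step 2: +4 new -> 8 infected
Step 3: +6 new -> 14 infected
Step 4: +5 new -> 19 infected
Step 5: +5 new -> 24 infected
Step 6: +4 new -> 28 infected
Step 7: +3 new -> 31 infected
Step 8: +1 new -> 32 infected
Step 9: +0 new -> 32 infected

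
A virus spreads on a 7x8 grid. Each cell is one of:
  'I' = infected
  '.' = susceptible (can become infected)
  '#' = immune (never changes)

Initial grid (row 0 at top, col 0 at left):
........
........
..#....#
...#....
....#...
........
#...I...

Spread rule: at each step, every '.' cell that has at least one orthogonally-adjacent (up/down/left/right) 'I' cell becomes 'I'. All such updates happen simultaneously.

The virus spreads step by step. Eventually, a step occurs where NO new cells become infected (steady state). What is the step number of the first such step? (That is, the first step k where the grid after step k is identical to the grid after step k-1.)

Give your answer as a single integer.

Step 0 (initial): 1 infected
Step 1: +3 new -> 4 infected
Step 2: +4 new -> 8 infected
Step 3: +6 new -> 14 infected
Step 4: +5 new -> 19 infected
Step 5: +7 new -> 26 infected
Step 6: +6 new -> 32 infected
Step 7: +6 new -> 38 infected
Step 8: +6 new -> 44 infected
Step 9: +5 new -> 49 infected
Step 10: +2 new -> 51 infected
Step 11: +0 new -> 51 infected

Answer: 11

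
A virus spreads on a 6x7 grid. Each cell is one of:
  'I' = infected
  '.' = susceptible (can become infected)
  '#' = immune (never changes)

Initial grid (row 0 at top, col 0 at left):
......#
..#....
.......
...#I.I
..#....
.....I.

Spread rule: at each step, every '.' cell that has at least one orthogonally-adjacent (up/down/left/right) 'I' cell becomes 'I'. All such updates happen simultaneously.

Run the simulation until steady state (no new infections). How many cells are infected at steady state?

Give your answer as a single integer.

Step 0 (initial): 3 infected
Step 1: +8 new -> 11 infected
Step 2: +6 new -> 17 infected
Step 3: +5 new -> 22 infected
Step 4: +5 new -> 27 infected
Step 5: +6 new -> 33 infected
Step 6: +4 new -> 37 infected
Step 7: +1 new -> 38 infected
Step 8: +0 new -> 38 infected

Answer: 38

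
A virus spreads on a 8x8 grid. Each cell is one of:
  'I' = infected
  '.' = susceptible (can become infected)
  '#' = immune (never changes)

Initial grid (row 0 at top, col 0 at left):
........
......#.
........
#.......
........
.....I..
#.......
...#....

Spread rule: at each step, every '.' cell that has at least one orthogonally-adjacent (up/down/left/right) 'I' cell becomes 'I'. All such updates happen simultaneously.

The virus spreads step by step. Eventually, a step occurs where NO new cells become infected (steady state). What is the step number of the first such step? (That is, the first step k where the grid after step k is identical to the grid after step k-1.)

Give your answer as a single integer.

Step 0 (initial): 1 infected
Step 1: +4 new -> 5 infected
Step 2: +8 new -> 13 infected
Step 3: +10 new -> 23 infected
Step 4: +9 new -> 32 infected
Step 5: +9 new -> 41 infected
Step 6: +8 new -> 49 infected
Step 7: +5 new -> 54 infected
Step 8: +3 new -> 57 infected
Step 9: +2 new -> 59 infected
Step 10: +1 new -> 60 infected
Step 11: +0 new -> 60 infected

Answer: 11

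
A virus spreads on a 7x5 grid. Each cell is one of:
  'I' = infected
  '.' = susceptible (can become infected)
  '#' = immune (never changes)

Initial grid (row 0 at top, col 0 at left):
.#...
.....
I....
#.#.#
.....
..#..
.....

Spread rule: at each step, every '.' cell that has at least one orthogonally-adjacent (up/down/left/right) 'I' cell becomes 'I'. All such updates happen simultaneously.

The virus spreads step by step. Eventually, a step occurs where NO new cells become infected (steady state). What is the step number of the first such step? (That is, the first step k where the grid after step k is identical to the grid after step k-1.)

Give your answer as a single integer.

Answer: 9

Derivation:
Step 0 (initial): 1 infected
Step 1: +2 new -> 3 infected
Step 2: +4 new -> 7 infected
Step 3: +3 new -> 10 infected
Step 4: +7 new -> 17 infected
Step 5: +5 new -> 22 infected
Step 6: +5 new -> 27 infected
Step 7: +2 new -> 29 infected
Step 8: +1 new -> 30 infected
Step 9: +0 new -> 30 infected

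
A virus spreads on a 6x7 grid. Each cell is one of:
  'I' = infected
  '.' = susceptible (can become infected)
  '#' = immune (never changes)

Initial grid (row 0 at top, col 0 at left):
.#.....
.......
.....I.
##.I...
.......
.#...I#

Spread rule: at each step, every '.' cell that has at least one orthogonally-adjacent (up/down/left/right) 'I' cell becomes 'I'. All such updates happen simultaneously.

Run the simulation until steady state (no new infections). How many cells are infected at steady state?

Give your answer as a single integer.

Answer: 37

Derivation:
Step 0 (initial): 3 infected
Step 1: +10 new -> 13 infected
Step 2: +10 new -> 23 infected
Step 3: +7 new -> 30 infected
Step 4: +4 new -> 34 infected
Step 5: +2 new -> 36 infected
Step 6: +1 new -> 37 infected
Step 7: +0 new -> 37 infected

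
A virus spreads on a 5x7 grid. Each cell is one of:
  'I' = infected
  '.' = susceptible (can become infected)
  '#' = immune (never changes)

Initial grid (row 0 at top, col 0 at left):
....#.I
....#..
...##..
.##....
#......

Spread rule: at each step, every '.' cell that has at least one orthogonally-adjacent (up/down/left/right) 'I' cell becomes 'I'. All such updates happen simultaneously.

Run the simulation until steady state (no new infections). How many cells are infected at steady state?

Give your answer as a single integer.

Answer: 16

Derivation:
Step 0 (initial): 1 infected
Step 1: +2 new -> 3 infected
Step 2: +2 new -> 5 infected
Step 3: +2 new -> 7 infected
Step 4: +2 new -> 9 infected
Step 5: +2 new -> 11 infected
Step 6: +2 new -> 13 infected
Step 7: +1 new -> 14 infected
Step 8: +1 new -> 15 infected
Step 9: +1 new -> 16 infected
Step 10: +0 new -> 16 infected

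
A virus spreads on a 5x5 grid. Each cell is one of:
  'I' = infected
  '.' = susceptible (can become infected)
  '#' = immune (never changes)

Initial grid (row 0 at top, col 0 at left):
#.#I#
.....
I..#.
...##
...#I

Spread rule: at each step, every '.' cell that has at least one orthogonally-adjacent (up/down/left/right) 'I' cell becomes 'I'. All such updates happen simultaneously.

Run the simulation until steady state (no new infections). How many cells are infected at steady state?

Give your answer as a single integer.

Step 0 (initial): 3 infected
Step 1: +4 new -> 7 infected
Step 2: +6 new -> 13 infected
Step 3: +4 new -> 17 infected
Step 4: +1 new -> 18 infected
Step 5: +0 new -> 18 infected

Answer: 18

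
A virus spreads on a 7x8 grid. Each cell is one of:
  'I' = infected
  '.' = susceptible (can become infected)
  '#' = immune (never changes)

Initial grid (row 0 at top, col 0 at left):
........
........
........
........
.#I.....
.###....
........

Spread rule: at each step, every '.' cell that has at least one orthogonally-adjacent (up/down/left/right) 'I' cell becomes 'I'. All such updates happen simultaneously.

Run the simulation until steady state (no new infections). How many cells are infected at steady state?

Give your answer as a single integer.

Step 0 (initial): 1 infected
Step 1: +2 new -> 3 infected
Step 2: +4 new -> 7 infected
Step 3: +7 new -> 14 infected
Step 4: +10 new -> 24 infected
Step 5: +11 new -> 35 infected
Step 6: +9 new -> 44 infected
Step 7: +5 new -> 49 infected
Step 8: +2 new -> 51 infected
Step 9: +1 new -> 52 infected
Step 10: +0 new -> 52 infected

Answer: 52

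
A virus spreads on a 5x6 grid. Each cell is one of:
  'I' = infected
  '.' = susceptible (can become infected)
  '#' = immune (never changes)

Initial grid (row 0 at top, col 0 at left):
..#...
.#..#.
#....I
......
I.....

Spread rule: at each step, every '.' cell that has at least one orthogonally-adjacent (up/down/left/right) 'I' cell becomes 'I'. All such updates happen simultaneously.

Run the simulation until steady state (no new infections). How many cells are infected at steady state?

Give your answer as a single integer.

Answer: 23

Derivation:
Step 0 (initial): 2 infected
Step 1: +5 new -> 7 infected
Step 2: +6 new -> 13 infected
Step 3: +8 new -> 21 infected
Step 4: +2 new -> 23 infected
Step 5: +0 new -> 23 infected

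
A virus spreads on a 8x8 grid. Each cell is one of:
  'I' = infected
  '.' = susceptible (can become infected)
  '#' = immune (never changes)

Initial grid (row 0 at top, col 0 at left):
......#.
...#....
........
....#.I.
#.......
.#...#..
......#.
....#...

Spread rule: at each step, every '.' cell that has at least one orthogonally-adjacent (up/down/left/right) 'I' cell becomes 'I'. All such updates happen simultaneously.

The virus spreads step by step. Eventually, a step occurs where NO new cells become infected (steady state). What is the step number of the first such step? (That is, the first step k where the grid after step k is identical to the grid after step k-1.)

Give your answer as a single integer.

Answer: 11

Derivation:
Step 0 (initial): 1 infected
Step 1: +4 new -> 5 infected
Step 2: +6 new -> 11 infected
Step 3: +5 new -> 16 infected
Step 4: +7 new -> 23 infected
Step 5: +7 new -> 30 infected
Step 6: +9 new -> 39 infected
Step 7: +7 new -> 46 infected
Step 8: +5 new -> 51 infected
Step 9: +3 new -> 54 infected
Step 10: +2 new -> 56 infected
Step 11: +0 new -> 56 infected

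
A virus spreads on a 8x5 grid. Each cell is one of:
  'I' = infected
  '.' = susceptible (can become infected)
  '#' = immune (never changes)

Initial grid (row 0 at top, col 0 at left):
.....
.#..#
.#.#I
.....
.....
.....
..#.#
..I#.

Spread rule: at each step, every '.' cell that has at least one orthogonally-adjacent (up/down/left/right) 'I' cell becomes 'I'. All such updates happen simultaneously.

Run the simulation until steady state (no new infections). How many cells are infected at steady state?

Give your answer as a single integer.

Answer: 32

Derivation:
Step 0 (initial): 2 infected
Step 1: +2 new -> 4 infected
Step 2: +4 new -> 8 infected
Step 3: +5 new -> 13 infected
Step 4: +7 new -> 20 infected
Step 5: +4 new -> 24 infected
Step 6: +3 new -> 27 infected
Step 7: +3 new -> 30 infected
Step 8: +2 new -> 32 infected
Step 9: +0 new -> 32 infected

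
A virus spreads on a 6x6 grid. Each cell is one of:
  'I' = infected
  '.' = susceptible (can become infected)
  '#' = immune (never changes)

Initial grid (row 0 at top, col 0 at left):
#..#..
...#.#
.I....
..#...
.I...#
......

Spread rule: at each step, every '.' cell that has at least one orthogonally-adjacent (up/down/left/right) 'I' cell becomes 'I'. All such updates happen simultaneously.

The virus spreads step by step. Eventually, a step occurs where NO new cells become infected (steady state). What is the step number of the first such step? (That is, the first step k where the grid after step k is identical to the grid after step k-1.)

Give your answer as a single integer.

Answer: 7

Derivation:
Step 0 (initial): 2 infected
Step 1: +7 new -> 9 infected
Step 2: +8 new -> 17 infected
Step 3: +5 new -> 22 infected
Step 4: +4 new -> 26 infected
Step 5: +3 new -> 29 infected
Step 6: +1 new -> 30 infected
Step 7: +0 new -> 30 infected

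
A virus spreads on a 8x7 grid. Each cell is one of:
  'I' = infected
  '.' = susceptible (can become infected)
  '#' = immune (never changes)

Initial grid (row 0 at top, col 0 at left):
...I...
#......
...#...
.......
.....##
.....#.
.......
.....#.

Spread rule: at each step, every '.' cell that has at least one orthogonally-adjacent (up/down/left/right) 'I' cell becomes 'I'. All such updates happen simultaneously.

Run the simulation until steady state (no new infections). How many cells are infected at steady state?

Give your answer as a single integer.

Answer: 50

Derivation:
Step 0 (initial): 1 infected
Step 1: +3 new -> 4 infected
Step 2: +4 new -> 8 infected
Step 3: +6 new -> 14 infected
Step 4: +5 new -> 19 infected
Step 5: +7 new -> 26 infected
Step 6: +6 new -> 32 infected
Step 7: +5 new -> 37 infected
Step 8: +6 new -> 43 infected
Step 9: +4 new -> 47 infected
Step 10: +3 new -> 50 infected
Step 11: +0 new -> 50 infected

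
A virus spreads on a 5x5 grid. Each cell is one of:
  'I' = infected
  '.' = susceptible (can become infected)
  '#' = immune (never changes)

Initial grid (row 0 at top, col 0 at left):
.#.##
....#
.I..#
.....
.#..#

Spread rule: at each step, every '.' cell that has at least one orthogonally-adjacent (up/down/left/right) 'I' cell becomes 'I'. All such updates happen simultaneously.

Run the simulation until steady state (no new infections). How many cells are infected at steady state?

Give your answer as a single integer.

Step 0 (initial): 1 infected
Step 1: +4 new -> 5 infected
Step 2: +5 new -> 10 infected
Step 3: +6 new -> 16 infected
Step 4: +2 new -> 18 infected
Step 5: +0 new -> 18 infected

Answer: 18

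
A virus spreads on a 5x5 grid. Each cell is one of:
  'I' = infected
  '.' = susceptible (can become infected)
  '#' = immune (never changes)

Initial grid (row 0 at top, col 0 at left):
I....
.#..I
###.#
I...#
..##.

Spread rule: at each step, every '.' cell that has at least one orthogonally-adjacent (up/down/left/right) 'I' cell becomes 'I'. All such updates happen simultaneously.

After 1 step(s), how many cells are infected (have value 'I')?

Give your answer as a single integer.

Step 0 (initial): 3 infected
Step 1: +6 new -> 9 infected

Answer: 9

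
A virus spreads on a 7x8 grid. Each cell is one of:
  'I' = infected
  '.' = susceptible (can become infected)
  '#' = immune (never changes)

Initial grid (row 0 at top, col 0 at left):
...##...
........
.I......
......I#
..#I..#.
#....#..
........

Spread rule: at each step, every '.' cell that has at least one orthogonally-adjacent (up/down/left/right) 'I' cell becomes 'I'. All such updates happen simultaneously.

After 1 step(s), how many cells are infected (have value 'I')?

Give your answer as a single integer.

Step 0 (initial): 3 infected
Step 1: +9 new -> 12 infected

Answer: 12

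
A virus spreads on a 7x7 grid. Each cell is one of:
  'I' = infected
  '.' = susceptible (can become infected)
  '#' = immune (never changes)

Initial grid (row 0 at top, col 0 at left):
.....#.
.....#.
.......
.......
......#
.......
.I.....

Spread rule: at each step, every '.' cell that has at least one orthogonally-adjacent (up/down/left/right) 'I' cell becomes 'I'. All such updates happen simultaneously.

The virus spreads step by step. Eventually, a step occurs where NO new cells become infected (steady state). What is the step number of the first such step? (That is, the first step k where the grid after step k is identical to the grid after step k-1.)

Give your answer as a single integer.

Answer: 12

Derivation:
Step 0 (initial): 1 infected
Step 1: +3 new -> 4 infected
Step 2: +4 new -> 8 infected
Step 3: +5 new -> 13 infected
Step 4: +6 new -> 19 infected
Step 5: +7 new -> 26 infected
Step 6: +7 new -> 33 infected
Step 7: +5 new -> 38 infected
Step 8: +4 new -> 42 infected
Step 9: +2 new -> 44 infected
Step 10: +1 new -> 45 infected
Step 11: +1 new -> 46 infected
Step 12: +0 new -> 46 infected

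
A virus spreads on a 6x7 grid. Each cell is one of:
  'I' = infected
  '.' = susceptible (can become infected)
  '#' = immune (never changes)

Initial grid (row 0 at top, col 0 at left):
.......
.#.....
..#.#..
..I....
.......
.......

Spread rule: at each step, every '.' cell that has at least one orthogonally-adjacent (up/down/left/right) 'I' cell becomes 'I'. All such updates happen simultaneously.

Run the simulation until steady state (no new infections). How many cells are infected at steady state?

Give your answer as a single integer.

Answer: 39

Derivation:
Step 0 (initial): 1 infected
Step 1: +3 new -> 4 infected
Step 2: +7 new -> 11 infected
Step 3: +7 new -> 18 infected
Step 4: +9 new -> 27 infected
Step 5: +7 new -> 34 infected
Step 6: +4 new -> 38 infected
Step 7: +1 new -> 39 infected
Step 8: +0 new -> 39 infected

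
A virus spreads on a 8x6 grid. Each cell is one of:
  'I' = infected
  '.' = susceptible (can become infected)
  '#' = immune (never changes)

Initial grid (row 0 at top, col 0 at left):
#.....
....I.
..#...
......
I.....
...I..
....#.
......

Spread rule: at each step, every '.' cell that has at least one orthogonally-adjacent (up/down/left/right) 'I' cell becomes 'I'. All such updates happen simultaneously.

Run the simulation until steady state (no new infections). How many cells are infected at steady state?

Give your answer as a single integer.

Step 0 (initial): 3 infected
Step 1: +11 new -> 14 infected
Step 2: +16 new -> 30 infected
Step 3: +12 new -> 42 infected
Step 4: +3 new -> 45 infected
Step 5: +0 new -> 45 infected

Answer: 45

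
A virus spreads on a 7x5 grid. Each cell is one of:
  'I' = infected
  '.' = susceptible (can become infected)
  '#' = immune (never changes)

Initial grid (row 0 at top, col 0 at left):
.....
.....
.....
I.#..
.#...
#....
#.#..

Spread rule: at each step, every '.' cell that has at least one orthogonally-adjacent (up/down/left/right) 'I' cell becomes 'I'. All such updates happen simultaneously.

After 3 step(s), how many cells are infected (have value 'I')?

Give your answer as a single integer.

Answer: 9

Derivation:
Step 0 (initial): 1 infected
Step 1: +3 new -> 4 infected
Step 2: +2 new -> 6 infected
Step 3: +3 new -> 9 infected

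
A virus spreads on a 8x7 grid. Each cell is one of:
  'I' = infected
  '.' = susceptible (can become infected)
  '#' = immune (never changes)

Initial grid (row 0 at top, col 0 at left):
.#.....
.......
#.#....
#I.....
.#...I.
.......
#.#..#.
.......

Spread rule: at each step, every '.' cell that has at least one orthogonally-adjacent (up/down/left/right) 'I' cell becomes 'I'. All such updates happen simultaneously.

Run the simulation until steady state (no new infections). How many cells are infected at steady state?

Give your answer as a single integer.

Step 0 (initial): 2 infected
Step 1: +6 new -> 8 infected
Step 2: +9 new -> 17 infected
Step 3: +10 new -> 27 infected
Step 4: +10 new -> 37 infected
Step 5: +7 new -> 44 infected
Step 6: +3 new -> 47 infected
Step 7: +1 new -> 48 infected
Step 8: +0 new -> 48 infected

Answer: 48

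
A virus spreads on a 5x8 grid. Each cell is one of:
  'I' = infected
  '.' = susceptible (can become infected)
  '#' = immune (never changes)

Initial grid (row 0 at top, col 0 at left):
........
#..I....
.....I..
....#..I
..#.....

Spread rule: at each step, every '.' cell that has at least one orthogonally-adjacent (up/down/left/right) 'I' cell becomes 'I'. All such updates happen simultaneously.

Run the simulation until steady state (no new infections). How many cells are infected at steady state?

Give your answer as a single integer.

Step 0 (initial): 3 infected
Step 1: +11 new -> 14 infected
Step 2: +10 new -> 24 infected
Step 3: +7 new -> 31 infected
Step 4: +3 new -> 34 infected
Step 5: +2 new -> 36 infected
Step 6: +1 new -> 37 infected
Step 7: +0 new -> 37 infected

Answer: 37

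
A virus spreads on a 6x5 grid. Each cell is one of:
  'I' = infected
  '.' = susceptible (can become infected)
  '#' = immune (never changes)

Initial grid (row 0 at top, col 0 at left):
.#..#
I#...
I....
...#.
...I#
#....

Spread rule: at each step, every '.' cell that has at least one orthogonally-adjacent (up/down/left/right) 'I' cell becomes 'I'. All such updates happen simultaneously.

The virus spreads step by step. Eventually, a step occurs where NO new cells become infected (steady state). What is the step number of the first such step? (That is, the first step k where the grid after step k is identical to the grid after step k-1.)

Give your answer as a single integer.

Answer: 6

Derivation:
Step 0 (initial): 3 infected
Step 1: +5 new -> 8 infected
Step 2: +7 new -> 15 infected
Step 3: +3 new -> 18 infected
Step 4: +3 new -> 21 infected
Step 5: +3 new -> 24 infected
Step 6: +0 new -> 24 infected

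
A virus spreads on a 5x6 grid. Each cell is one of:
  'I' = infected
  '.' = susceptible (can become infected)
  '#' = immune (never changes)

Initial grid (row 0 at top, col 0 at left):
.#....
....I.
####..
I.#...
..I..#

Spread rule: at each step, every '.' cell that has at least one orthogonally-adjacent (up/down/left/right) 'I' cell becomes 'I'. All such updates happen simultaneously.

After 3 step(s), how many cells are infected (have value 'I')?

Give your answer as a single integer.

Answer: 21

Derivation:
Step 0 (initial): 3 infected
Step 1: +8 new -> 11 infected
Step 2: +7 new -> 18 infected
Step 3: +3 new -> 21 infected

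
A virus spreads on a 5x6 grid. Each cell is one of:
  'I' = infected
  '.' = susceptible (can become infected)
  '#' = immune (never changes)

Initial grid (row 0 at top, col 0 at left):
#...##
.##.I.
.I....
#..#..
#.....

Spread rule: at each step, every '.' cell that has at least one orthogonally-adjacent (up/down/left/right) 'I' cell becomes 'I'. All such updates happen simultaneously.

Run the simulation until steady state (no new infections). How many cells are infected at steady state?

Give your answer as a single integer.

Step 0 (initial): 2 infected
Step 1: +6 new -> 8 infected
Step 2: +7 new -> 15 infected
Step 3: +4 new -> 19 infected
Step 4: +3 new -> 22 infected
Step 5: +0 new -> 22 infected

Answer: 22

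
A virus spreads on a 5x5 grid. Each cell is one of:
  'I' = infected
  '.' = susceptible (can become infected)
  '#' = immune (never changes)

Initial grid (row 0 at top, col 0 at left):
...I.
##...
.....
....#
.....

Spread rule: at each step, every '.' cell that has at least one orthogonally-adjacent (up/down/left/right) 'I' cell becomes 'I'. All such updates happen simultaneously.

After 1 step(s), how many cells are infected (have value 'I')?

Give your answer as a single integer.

Answer: 4

Derivation:
Step 0 (initial): 1 infected
Step 1: +3 new -> 4 infected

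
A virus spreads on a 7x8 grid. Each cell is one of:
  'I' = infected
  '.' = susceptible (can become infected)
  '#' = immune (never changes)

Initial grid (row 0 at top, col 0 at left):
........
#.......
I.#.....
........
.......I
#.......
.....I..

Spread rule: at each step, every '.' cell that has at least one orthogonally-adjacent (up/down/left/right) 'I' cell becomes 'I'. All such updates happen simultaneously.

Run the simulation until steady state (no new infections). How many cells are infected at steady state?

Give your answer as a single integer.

Step 0 (initial): 3 infected
Step 1: +8 new -> 11 infected
Step 2: +10 new -> 21 infected
Step 3: +10 new -> 31 infected
Step 4: +13 new -> 44 infected
Step 5: +7 new -> 51 infected
Step 6: +2 new -> 53 infected
Step 7: +0 new -> 53 infected

Answer: 53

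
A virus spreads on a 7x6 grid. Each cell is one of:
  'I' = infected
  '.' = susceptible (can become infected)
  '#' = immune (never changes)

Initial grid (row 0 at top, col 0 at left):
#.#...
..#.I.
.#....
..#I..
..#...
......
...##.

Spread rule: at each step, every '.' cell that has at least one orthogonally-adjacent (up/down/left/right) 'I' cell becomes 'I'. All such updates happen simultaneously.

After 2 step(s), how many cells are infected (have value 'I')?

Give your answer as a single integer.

Answer: 16

Derivation:
Step 0 (initial): 2 infected
Step 1: +7 new -> 9 infected
Step 2: +7 new -> 16 infected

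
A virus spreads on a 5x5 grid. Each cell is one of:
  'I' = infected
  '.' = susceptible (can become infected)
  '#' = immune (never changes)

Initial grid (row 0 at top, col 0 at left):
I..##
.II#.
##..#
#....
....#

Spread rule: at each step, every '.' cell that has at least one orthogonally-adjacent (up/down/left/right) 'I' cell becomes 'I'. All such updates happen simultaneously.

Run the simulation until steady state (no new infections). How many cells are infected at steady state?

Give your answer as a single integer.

Answer: 16

Derivation:
Step 0 (initial): 3 infected
Step 1: +4 new -> 7 infected
Step 2: +2 new -> 9 infected
Step 3: +3 new -> 12 infected
Step 4: +3 new -> 15 infected
Step 5: +1 new -> 16 infected
Step 6: +0 new -> 16 infected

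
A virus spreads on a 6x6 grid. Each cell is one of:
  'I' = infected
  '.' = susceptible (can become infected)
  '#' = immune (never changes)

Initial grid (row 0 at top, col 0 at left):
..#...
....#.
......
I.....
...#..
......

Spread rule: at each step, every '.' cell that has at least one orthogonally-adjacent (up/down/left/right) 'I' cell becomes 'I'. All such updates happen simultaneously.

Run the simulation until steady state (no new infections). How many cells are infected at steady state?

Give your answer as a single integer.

Answer: 33

Derivation:
Step 0 (initial): 1 infected
Step 1: +3 new -> 4 infected
Step 2: +5 new -> 9 infected
Step 3: +6 new -> 15 infected
Step 4: +5 new -> 20 infected
Step 5: +5 new -> 25 infected
Step 6: +4 new -> 29 infected
Step 7: +3 new -> 32 infected
Step 8: +1 new -> 33 infected
Step 9: +0 new -> 33 infected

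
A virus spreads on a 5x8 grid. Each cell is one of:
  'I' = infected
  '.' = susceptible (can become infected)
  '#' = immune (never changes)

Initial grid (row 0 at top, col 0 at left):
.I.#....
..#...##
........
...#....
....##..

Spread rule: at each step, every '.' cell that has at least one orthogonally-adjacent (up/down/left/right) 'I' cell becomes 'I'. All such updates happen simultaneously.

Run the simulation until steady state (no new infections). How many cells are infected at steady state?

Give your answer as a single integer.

Answer: 33

Derivation:
Step 0 (initial): 1 infected
Step 1: +3 new -> 4 infected
Step 2: +2 new -> 6 infected
Step 3: +3 new -> 9 infected
Step 4: +4 new -> 13 infected
Step 5: +4 new -> 17 infected
Step 6: +4 new -> 21 infected
Step 7: +4 new -> 25 infected
Step 8: +3 new -> 28 infected
Step 9: +3 new -> 31 infected
Step 10: +2 new -> 33 infected
Step 11: +0 new -> 33 infected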